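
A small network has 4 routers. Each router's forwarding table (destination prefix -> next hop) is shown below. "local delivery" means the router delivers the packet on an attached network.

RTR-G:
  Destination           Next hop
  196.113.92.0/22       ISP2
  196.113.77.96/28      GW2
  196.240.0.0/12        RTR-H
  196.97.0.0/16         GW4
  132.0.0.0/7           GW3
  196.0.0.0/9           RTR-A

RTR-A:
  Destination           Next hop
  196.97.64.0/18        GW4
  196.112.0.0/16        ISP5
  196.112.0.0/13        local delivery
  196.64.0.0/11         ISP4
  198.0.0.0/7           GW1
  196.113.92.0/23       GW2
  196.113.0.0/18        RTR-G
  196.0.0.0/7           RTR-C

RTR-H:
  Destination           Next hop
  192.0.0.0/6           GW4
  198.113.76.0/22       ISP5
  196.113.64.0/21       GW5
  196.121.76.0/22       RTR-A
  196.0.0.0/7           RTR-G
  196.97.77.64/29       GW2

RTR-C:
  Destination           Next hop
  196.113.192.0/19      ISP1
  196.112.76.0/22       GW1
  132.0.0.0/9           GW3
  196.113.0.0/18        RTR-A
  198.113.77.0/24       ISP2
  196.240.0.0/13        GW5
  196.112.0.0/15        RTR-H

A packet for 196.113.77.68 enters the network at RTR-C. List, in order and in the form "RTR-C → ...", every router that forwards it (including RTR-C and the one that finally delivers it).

At RTR-C: longest match for 196.113.77.68 is 196.112.0.0/15 -> RTR-H
At RTR-H: longest match for 196.113.77.68 is 196.0.0.0/7 -> RTR-G
At RTR-G: longest match for 196.113.77.68 is 196.0.0.0/9 -> RTR-A
At RTR-A: longest match for 196.113.77.68 is 196.112.0.0/13 -> local delivery

RTR-C → RTR-H → RTR-G → RTR-A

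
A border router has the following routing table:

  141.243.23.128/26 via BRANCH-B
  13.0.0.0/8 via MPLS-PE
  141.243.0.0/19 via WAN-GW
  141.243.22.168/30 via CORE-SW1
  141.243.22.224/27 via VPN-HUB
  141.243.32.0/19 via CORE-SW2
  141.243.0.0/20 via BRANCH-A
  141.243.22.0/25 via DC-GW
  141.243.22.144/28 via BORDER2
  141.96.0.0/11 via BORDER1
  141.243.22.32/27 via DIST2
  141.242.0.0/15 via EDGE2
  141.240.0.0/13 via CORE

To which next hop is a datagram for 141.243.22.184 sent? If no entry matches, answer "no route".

WAN-GW

Routes whose prefix contains 141.243.22.184:
  141.240.0.0/13 (141.240.0.0 - 141.247.255.255) -> CORE
  141.242.0.0/15 (141.242.0.0 - 141.243.255.255) -> EDGE2
  141.243.0.0/19 (141.243.0.0 - 141.243.31.255) -> WAN-GW
More-specific entries that do NOT match:
  141.243.22.168/30 (141.243.22.168 - 141.243.22.171) does not contain 141.243.22.184
  141.243.22.144/28 (141.243.22.144 - 141.243.22.159) does not contain 141.243.22.184
  141.243.22.224/27 (141.243.22.224 - 141.243.22.255) does not contain 141.243.22.184
  141.243.22.32/27 (141.243.22.32 - 141.243.22.63) does not contain 141.243.22.184
  141.243.23.128/26 (141.243.23.128 - 141.243.23.191) does not contain 141.243.22.184
  141.243.22.0/25 (141.243.22.0 - 141.243.22.127) does not contain 141.243.22.184
  141.243.0.0/20 (141.243.0.0 - 141.243.15.255) does not contain 141.243.22.184
Longest matching prefix is /19 -> next hop WAN-GW.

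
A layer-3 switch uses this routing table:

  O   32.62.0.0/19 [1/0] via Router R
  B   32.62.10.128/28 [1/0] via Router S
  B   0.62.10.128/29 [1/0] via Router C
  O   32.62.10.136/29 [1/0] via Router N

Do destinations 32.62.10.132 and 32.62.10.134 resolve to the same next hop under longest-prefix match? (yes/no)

32.62.10.132: longest match 32.62.10.128/28 -> Router S
32.62.10.134: longest match 32.62.10.128/28 -> Router S

yes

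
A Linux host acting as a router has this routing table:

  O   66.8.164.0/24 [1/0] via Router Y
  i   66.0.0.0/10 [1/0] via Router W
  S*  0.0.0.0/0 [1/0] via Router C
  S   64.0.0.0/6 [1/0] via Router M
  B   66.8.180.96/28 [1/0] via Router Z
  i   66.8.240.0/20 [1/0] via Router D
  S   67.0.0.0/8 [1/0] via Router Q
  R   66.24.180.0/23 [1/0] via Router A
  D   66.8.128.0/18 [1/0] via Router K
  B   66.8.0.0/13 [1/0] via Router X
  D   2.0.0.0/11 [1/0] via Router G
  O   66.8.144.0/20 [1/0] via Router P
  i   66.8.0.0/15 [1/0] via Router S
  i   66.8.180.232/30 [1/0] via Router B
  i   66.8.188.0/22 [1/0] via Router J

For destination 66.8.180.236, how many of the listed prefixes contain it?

Prefixes containing 66.8.180.236:
  0.0.0.0/0 (default, matches everything)
  64.0.0.0/6 (64.0.0.0 - 67.255.255.255)
  66.0.0.0/10 (66.0.0.0 - 66.63.255.255)
  66.8.0.0/13 (66.8.0.0 - 66.15.255.255)
  66.8.0.0/15 (66.8.0.0 - 66.9.255.255)
  66.8.128.0/18 (66.8.128.0 - 66.8.191.255)
Total matching entries: 6.

6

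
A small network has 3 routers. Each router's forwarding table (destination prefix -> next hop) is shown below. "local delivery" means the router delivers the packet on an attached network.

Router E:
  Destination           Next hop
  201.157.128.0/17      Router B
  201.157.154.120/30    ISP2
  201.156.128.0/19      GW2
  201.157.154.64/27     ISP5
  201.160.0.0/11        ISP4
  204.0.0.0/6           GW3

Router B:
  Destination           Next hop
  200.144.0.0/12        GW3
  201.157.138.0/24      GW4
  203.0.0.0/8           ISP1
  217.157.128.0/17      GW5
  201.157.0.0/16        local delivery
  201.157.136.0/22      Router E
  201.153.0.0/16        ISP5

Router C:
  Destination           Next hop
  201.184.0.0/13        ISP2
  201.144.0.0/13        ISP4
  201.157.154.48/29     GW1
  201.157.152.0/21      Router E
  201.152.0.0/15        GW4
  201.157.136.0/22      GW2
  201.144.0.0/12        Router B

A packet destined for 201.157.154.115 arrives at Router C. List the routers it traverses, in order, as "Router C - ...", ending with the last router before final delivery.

Router C - Router E - Router B

At Router C: longest match for 201.157.154.115 is 201.157.152.0/21 -> Router E
At Router E: longest match for 201.157.154.115 is 201.157.128.0/17 -> Router B
At Router B: longest match for 201.157.154.115 is 201.157.0.0/16 -> local delivery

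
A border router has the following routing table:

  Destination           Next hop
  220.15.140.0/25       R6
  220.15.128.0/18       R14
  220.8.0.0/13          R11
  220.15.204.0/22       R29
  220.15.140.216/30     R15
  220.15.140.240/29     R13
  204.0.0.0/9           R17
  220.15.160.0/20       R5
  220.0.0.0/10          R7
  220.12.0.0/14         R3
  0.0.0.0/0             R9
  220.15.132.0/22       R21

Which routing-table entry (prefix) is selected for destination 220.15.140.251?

Entries matching 220.15.140.251:
  0.0.0.0/0 (default, matches everything)
  220.0.0.0/10 (220.0.0.0 - 220.63.255.255)
  220.8.0.0/13 (220.8.0.0 - 220.15.255.255)
  220.12.0.0/14 (220.12.0.0 - 220.15.255.255)
  220.15.128.0/18 (220.15.128.0 - 220.15.191.255)
Most specific is 220.15.128.0/18.

220.15.128.0/18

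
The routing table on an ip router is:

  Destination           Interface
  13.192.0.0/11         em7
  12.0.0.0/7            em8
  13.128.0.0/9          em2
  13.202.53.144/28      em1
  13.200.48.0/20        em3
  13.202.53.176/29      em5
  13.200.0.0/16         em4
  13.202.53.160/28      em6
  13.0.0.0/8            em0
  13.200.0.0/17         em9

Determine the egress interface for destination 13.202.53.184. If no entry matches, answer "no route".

Routes whose prefix contains 13.202.53.184:
  12.0.0.0/7 (12.0.0.0 - 13.255.255.255) -> em8
  13.0.0.0/8 (13.0.0.0 - 13.255.255.255) -> em0
  13.128.0.0/9 (13.128.0.0 - 13.255.255.255) -> em2
  13.192.0.0/11 (13.192.0.0 - 13.223.255.255) -> em7
More-specific entries that do NOT match:
  13.202.53.176/29 (13.202.53.176 - 13.202.53.183) does not contain 13.202.53.184
  13.202.53.144/28 (13.202.53.144 - 13.202.53.159) does not contain 13.202.53.184
  13.202.53.160/28 (13.202.53.160 - 13.202.53.175) does not contain 13.202.53.184
  13.200.48.0/20 (13.200.48.0 - 13.200.63.255) does not contain 13.202.53.184
  13.200.0.0/17 (13.200.0.0 - 13.200.127.255) does not contain 13.202.53.184
  13.200.0.0/16 (13.200.0.0 - 13.200.255.255) does not contain 13.202.53.184
Longest matching prefix is /11 -> interface em7.

em7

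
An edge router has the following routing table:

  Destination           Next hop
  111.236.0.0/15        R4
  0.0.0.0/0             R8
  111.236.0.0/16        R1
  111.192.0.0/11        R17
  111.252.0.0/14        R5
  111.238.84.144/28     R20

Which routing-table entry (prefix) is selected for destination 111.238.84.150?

Entries matching 111.238.84.150:
  0.0.0.0/0 (default, matches everything)
  111.238.84.144/28 (111.238.84.144 - 111.238.84.159)
Most specific is 111.238.84.144/28.

111.238.84.144/28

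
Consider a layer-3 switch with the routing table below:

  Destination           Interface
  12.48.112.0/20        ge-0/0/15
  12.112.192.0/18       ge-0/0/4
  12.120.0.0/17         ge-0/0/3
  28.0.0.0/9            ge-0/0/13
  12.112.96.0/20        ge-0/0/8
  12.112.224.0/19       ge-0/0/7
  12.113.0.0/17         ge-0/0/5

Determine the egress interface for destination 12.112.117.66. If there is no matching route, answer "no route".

no route

No entry's prefix contains 12.112.117.66; there is no default route.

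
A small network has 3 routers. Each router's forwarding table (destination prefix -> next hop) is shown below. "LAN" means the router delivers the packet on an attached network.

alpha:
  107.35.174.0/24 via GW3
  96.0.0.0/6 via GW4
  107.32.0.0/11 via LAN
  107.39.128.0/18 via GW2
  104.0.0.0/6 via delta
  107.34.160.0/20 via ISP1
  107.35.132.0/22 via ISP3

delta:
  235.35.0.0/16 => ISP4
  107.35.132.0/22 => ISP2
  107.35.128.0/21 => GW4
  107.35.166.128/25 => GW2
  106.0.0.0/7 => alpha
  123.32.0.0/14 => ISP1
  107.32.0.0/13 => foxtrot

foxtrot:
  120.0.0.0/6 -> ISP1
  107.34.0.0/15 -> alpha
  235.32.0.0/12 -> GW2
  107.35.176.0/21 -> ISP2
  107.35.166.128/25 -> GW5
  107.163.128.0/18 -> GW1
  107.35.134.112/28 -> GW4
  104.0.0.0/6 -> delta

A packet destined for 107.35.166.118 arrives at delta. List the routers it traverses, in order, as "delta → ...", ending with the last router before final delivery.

At delta: longest match for 107.35.166.118 is 107.32.0.0/13 -> foxtrot
At foxtrot: longest match for 107.35.166.118 is 107.34.0.0/15 -> alpha
At alpha: longest match for 107.35.166.118 is 107.32.0.0/11 -> LAN

delta → foxtrot → alpha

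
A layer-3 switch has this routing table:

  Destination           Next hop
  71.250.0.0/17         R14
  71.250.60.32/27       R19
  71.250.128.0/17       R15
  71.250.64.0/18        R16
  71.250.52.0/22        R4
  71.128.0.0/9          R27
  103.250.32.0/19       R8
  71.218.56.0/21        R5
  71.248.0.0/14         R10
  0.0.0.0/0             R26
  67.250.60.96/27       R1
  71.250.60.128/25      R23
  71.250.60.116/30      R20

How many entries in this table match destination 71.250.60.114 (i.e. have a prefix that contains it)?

4

Prefixes containing 71.250.60.114:
  0.0.0.0/0 (default, matches everything)
  71.128.0.0/9 (71.128.0.0 - 71.255.255.255)
  71.248.0.0/14 (71.248.0.0 - 71.251.255.255)
  71.250.0.0/17 (71.250.0.0 - 71.250.127.255)
Total matching entries: 4.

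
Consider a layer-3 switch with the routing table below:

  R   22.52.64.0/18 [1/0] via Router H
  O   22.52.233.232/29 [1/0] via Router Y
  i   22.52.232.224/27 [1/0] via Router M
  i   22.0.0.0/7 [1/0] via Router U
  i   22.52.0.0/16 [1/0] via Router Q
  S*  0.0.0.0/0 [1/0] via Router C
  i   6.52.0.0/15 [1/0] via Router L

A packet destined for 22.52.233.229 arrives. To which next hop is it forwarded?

Router Q

Routes whose prefix contains 22.52.233.229:
  0.0.0.0/0 (default, matches everything) -> Router C
  22.0.0.0/7 (22.0.0.0 - 23.255.255.255) -> Router U
  22.52.0.0/16 (22.52.0.0 - 22.52.255.255) -> Router Q
More-specific entries that do NOT match:
  22.52.233.232/29 (22.52.233.232 - 22.52.233.239) does not contain 22.52.233.229
  22.52.232.224/27 (22.52.232.224 - 22.52.232.255) does not contain 22.52.233.229
  22.52.64.0/18 (22.52.64.0 - 22.52.127.255) does not contain 22.52.233.229
Longest matching prefix is /16 -> next hop Router Q.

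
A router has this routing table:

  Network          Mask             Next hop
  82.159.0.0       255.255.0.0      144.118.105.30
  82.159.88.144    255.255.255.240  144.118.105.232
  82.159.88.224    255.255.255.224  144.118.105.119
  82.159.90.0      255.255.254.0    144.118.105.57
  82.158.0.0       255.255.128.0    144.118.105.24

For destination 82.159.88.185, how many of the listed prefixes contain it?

1

Prefixes containing 82.159.88.185:
  82.159.0.0/16 (82.159.0.0 - 82.159.255.255)
Total matching entries: 1.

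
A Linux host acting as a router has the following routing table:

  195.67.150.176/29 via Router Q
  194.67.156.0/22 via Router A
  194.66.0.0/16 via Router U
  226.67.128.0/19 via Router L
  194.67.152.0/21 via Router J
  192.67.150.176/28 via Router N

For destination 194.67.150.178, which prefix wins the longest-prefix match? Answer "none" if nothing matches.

194.67.150.178 is outside every listed prefix and there is no default route.

none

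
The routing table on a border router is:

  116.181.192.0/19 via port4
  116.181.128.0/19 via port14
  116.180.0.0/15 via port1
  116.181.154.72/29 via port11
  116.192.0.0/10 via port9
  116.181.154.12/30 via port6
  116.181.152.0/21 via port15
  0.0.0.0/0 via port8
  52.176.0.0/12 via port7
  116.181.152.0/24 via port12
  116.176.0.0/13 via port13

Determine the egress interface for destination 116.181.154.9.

port15

Routes whose prefix contains 116.181.154.9:
  0.0.0.0/0 (default, matches everything) -> port8
  116.176.0.0/13 (116.176.0.0 - 116.183.255.255) -> port13
  116.180.0.0/15 (116.180.0.0 - 116.181.255.255) -> port1
  116.181.128.0/19 (116.181.128.0 - 116.181.159.255) -> port14
  116.181.152.0/21 (116.181.152.0 - 116.181.159.255) -> port15
More-specific entries that do NOT match:
  116.181.154.12/30 (116.181.154.12 - 116.181.154.15) does not contain 116.181.154.9
  116.181.154.72/29 (116.181.154.72 - 116.181.154.79) does not contain 116.181.154.9
  116.181.152.0/24 (116.181.152.0 - 116.181.152.255) does not contain 116.181.154.9
Longest matching prefix is /21 -> interface port15.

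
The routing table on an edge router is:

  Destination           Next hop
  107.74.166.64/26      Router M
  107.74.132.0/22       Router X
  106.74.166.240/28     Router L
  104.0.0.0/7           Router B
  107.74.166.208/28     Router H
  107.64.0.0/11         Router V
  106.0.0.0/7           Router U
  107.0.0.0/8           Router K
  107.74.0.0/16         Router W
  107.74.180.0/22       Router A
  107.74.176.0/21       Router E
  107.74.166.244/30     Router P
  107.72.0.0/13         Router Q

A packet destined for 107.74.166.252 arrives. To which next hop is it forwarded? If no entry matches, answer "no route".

Routes whose prefix contains 107.74.166.252:
  106.0.0.0/7 (106.0.0.0 - 107.255.255.255) -> Router U
  107.0.0.0/8 (107.0.0.0 - 107.255.255.255) -> Router K
  107.64.0.0/11 (107.64.0.0 - 107.95.255.255) -> Router V
  107.72.0.0/13 (107.72.0.0 - 107.79.255.255) -> Router Q
  107.74.0.0/16 (107.74.0.0 - 107.74.255.255) -> Router W
More-specific entries that do NOT match:
  107.74.166.244/30 (107.74.166.244 - 107.74.166.247) does not contain 107.74.166.252
  106.74.166.240/28 (106.74.166.240 - 106.74.166.255) does not contain 107.74.166.252
  107.74.166.208/28 (107.74.166.208 - 107.74.166.223) does not contain 107.74.166.252
  107.74.166.64/26 (107.74.166.64 - 107.74.166.127) does not contain 107.74.166.252
  107.74.132.0/22 (107.74.132.0 - 107.74.135.255) does not contain 107.74.166.252
  107.74.180.0/22 (107.74.180.0 - 107.74.183.255) does not contain 107.74.166.252
  107.74.176.0/21 (107.74.176.0 - 107.74.183.255) does not contain 107.74.166.252
Longest matching prefix is /16 -> next hop Router W.

Router W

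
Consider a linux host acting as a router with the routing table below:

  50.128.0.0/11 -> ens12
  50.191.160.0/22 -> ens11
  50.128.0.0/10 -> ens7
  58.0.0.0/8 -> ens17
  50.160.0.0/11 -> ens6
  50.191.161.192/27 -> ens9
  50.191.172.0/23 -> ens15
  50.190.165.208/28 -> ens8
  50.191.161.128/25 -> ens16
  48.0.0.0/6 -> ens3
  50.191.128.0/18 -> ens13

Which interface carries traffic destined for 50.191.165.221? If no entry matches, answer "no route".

ens13

Routes whose prefix contains 50.191.165.221:
  48.0.0.0/6 (48.0.0.0 - 51.255.255.255) -> ens3
  50.128.0.0/10 (50.128.0.0 - 50.191.255.255) -> ens7
  50.160.0.0/11 (50.160.0.0 - 50.191.255.255) -> ens6
  50.191.128.0/18 (50.191.128.0 - 50.191.191.255) -> ens13
More-specific entries that do NOT match:
  50.190.165.208/28 (50.190.165.208 - 50.190.165.223) does not contain 50.191.165.221
  50.191.161.192/27 (50.191.161.192 - 50.191.161.223) does not contain 50.191.165.221
  50.191.161.128/25 (50.191.161.128 - 50.191.161.255) does not contain 50.191.165.221
  50.191.172.0/23 (50.191.172.0 - 50.191.173.255) does not contain 50.191.165.221
  50.191.160.0/22 (50.191.160.0 - 50.191.163.255) does not contain 50.191.165.221
Longest matching prefix is /18 -> interface ens13.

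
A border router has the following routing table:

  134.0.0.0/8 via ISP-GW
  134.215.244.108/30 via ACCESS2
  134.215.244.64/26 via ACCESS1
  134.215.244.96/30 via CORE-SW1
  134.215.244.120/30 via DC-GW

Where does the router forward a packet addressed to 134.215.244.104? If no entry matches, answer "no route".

ACCESS1

Routes whose prefix contains 134.215.244.104:
  134.0.0.0/8 (134.0.0.0 - 134.255.255.255) -> ISP-GW
  134.215.244.64/26 (134.215.244.64 - 134.215.244.127) -> ACCESS1
More-specific entries that do NOT match:
  134.215.244.108/30 (134.215.244.108 - 134.215.244.111) does not contain 134.215.244.104
  134.215.244.96/30 (134.215.244.96 - 134.215.244.99) does not contain 134.215.244.104
  134.215.244.120/30 (134.215.244.120 - 134.215.244.123) does not contain 134.215.244.104
Longest matching prefix is /26 -> next hop ACCESS1.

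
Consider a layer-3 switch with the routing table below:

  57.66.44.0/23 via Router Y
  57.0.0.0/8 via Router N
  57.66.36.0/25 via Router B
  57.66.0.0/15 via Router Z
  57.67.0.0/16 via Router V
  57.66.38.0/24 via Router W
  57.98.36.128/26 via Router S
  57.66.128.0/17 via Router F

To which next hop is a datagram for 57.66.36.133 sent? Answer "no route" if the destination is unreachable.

Routes whose prefix contains 57.66.36.133:
  57.0.0.0/8 (57.0.0.0 - 57.255.255.255) -> Router N
  57.66.0.0/15 (57.66.0.0 - 57.67.255.255) -> Router Z
More-specific entries that do NOT match:
  57.98.36.128/26 (57.98.36.128 - 57.98.36.191) does not contain 57.66.36.133
  57.66.36.0/25 (57.66.36.0 - 57.66.36.127) does not contain 57.66.36.133
  57.66.38.0/24 (57.66.38.0 - 57.66.38.255) does not contain 57.66.36.133
  57.66.44.0/23 (57.66.44.0 - 57.66.45.255) does not contain 57.66.36.133
  57.66.128.0/17 (57.66.128.0 - 57.66.255.255) does not contain 57.66.36.133
  57.67.0.0/16 (57.67.0.0 - 57.67.255.255) does not contain 57.66.36.133
Longest matching prefix is /15 -> next hop Router Z.

Router Z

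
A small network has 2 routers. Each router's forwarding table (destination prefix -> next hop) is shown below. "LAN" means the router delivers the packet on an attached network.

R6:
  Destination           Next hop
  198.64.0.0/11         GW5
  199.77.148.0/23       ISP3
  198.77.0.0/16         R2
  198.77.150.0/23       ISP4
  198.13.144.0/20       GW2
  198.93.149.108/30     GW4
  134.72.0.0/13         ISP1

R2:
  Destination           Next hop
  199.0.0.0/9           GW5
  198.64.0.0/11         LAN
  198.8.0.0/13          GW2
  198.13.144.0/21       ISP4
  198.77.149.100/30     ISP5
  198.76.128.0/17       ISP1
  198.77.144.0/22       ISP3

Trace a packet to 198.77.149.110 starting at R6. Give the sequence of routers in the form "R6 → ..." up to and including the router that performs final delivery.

R6 → R2

At R6: longest match for 198.77.149.110 is 198.77.0.0/16 -> R2
At R2: longest match for 198.77.149.110 is 198.64.0.0/11 -> LAN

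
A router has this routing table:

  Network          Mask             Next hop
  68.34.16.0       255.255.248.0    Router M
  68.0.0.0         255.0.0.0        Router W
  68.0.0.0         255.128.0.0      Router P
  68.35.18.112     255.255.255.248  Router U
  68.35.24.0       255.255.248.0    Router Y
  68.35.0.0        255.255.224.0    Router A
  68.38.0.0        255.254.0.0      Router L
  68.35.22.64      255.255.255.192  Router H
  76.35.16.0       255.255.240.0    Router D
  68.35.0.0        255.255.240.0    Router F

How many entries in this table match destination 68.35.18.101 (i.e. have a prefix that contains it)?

3

Prefixes containing 68.35.18.101:
  68.0.0.0/8 (68.0.0.0 - 68.255.255.255)
  68.0.0.0/9 (68.0.0.0 - 68.127.255.255)
  68.35.0.0/19 (68.35.0.0 - 68.35.31.255)
Total matching entries: 3.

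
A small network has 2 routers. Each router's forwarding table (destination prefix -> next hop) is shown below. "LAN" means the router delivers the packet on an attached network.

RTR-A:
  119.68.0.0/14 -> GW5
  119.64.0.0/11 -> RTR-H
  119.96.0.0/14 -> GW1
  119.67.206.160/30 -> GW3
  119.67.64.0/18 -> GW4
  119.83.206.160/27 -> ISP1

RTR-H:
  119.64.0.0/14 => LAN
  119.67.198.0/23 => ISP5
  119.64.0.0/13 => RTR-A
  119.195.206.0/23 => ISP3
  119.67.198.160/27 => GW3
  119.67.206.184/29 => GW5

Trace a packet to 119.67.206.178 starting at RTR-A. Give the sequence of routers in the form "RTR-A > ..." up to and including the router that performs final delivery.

RTR-A > RTR-H

At RTR-A: longest match for 119.67.206.178 is 119.64.0.0/11 -> RTR-H
At RTR-H: longest match for 119.67.206.178 is 119.64.0.0/14 -> LAN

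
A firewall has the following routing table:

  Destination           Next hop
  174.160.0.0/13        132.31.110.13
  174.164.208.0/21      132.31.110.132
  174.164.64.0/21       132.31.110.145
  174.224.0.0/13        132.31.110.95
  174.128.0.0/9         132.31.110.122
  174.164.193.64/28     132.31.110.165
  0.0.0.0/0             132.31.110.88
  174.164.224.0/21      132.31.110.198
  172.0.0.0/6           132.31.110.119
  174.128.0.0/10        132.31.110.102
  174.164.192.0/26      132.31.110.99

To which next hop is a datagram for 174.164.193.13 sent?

Routes whose prefix contains 174.164.193.13:
  0.0.0.0/0 (default, matches everything) -> 132.31.110.88
  172.0.0.0/6 (172.0.0.0 - 175.255.255.255) -> 132.31.110.119
  174.128.0.0/9 (174.128.0.0 - 174.255.255.255) -> 132.31.110.122
  174.128.0.0/10 (174.128.0.0 - 174.191.255.255) -> 132.31.110.102
  174.160.0.0/13 (174.160.0.0 - 174.167.255.255) -> 132.31.110.13
More-specific entries that do NOT match:
  174.164.193.64/28 (174.164.193.64 - 174.164.193.79) does not contain 174.164.193.13
  174.164.192.0/26 (174.164.192.0 - 174.164.192.63) does not contain 174.164.193.13
  174.164.208.0/21 (174.164.208.0 - 174.164.215.255) does not contain 174.164.193.13
  174.164.64.0/21 (174.164.64.0 - 174.164.71.255) does not contain 174.164.193.13
  174.164.224.0/21 (174.164.224.0 - 174.164.231.255) does not contain 174.164.193.13
Longest matching prefix is /13 -> next hop 132.31.110.13.

132.31.110.13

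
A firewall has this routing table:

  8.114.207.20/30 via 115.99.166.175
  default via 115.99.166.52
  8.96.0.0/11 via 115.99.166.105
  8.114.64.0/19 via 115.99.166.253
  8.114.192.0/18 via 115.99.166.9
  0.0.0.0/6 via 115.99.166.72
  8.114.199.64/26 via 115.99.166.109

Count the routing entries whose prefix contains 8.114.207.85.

3

Prefixes containing 8.114.207.85:
  0.0.0.0/0 (default, matches everything)
  8.96.0.0/11 (8.96.0.0 - 8.127.255.255)
  8.114.192.0/18 (8.114.192.0 - 8.114.255.255)
Total matching entries: 3.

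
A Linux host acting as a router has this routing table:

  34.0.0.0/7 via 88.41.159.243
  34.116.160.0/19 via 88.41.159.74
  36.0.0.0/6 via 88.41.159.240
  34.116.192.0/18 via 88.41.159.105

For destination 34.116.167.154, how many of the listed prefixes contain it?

2

Prefixes containing 34.116.167.154:
  34.0.0.0/7 (34.0.0.0 - 35.255.255.255)
  34.116.160.0/19 (34.116.160.0 - 34.116.191.255)
Total matching entries: 2.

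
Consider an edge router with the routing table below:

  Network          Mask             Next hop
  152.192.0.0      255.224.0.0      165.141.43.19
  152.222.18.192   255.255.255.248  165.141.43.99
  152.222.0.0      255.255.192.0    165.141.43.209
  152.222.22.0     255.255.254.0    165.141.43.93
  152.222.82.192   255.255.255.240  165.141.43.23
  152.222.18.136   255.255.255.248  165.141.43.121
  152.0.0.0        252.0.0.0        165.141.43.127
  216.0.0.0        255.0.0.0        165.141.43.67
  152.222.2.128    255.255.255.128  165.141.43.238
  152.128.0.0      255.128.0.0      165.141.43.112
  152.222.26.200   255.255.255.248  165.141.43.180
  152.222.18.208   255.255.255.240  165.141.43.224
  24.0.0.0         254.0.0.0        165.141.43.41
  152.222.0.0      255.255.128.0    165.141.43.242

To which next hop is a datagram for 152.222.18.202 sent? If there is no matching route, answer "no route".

Routes whose prefix contains 152.222.18.202:
  152.0.0.0/6 (152.0.0.0 - 155.255.255.255) -> 165.141.43.127
  152.128.0.0/9 (152.128.0.0 - 152.255.255.255) -> 165.141.43.112
  152.192.0.0/11 (152.192.0.0 - 152.223.255.255) -> 165.141.43.19
  152.222.0.0/17 (152.222.0.0 - 152.222.127.255) -> 165.141.43.242
  152.222.0.0/18 (152.222.0.0 - 152.222.63.255) -> 165.141.43.209
More-specific entries that do NOT match:
  152.222.18.192/29 (152.222.18.192 - 152.222.18.199) does not contain 152.222.18.202
  152.222.18.136/29 (152.222.18.136 - 152.222.18.143) does not contain 152.222.18.202
  152.222.26.200/29 (152.222.26.200 - 152.222.26.207) does not contain 152.222.18.202
  152.222.82.192/28 (152.222.82.192 - 152.222.82.207) does not contain 152.222.18.202
  152.222.18.208/28 (152.222.18.208 - 152.222.18.223) does not contain 152.222.18.202
  152.222.2.128/25 (152.222.2.128 - 152.222.2.255) does not contain 152.222.18.202
  152.222.22.0/23 (152.222.22.0 - 152.222.23.255) does not contain 152.222.18.202
Longest matching prefix is /18 -> next hop 165.141.43.209.

165.141.43.209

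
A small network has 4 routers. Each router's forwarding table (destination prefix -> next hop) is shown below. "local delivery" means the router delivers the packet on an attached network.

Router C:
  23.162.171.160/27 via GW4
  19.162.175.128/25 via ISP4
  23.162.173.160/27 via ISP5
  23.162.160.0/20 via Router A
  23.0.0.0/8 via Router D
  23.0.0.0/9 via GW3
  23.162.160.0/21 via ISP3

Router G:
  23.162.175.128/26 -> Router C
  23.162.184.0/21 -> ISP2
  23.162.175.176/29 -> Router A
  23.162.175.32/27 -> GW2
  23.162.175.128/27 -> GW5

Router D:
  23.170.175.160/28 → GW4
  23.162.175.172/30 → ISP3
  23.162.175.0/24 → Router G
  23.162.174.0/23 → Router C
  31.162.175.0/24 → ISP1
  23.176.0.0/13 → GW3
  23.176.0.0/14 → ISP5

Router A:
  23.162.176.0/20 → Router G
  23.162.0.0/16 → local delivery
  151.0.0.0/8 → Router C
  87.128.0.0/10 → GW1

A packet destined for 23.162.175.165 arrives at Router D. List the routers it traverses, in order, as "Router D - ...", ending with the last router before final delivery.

At Router D: longest match for 23.162.175.165 is 23.162.175.0/24 -> Router G
At Router G: longest match for 23.162.175.165 is 23.162.175.128/26 -> Router C
At Router C: longest match for 23.162.175.165 is 23.162.160.0/20 -> Router A
At Router A: longest match for 23.162.175.165 is 23.162.0.0/16 -> local delivery

Router D - Router G - Router C - Router A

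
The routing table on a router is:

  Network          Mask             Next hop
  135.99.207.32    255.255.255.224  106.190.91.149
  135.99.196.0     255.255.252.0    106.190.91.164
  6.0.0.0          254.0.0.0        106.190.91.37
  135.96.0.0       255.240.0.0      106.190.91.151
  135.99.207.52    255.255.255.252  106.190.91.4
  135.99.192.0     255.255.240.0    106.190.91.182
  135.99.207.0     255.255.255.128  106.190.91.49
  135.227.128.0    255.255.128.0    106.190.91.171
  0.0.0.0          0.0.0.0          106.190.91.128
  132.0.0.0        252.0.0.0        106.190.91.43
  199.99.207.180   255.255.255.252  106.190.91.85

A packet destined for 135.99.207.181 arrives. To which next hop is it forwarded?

106.190.91.182

Routes whose prefix contains 135.99.207.181:
  0.0.0.0/0 (default, matches everything) -> 106.190.91.128
  132.0.0.0/6 (132.0.0.0 - 135.255.255.255) -> 106.190.91.43
  135.96.0.0/12 (135.96.0.0 - 135.111.255.255) -> 106.190.91.151
  135.99.192.0/20 (135.99.192.0 - 135.99.207.255) -> 106.190.91.182
More-specific entries that do NOT match:
  135.99.207.52/30 (135.99.207.52 - 135.99.207.55) does not contain 135.99.207.181
  199.99.207.180/30 (199.99.207.180 - 199.99.207.183) does not contain 135.99.207.181
  135.99.207.32/27 (135.99.207.32 - 135.99.207.63) does not contain 135.99.207.181
  135.99.207.0/25 (135.99.207.0 - 135.99.207.127) does not contain 135.99.207.181
  135.99.196.0/22 (135.99.196.0 - 135.99.199.255) does not contain 135.99.207.181
Longest matching prefix is /20 -> next hop 106.190.91.182.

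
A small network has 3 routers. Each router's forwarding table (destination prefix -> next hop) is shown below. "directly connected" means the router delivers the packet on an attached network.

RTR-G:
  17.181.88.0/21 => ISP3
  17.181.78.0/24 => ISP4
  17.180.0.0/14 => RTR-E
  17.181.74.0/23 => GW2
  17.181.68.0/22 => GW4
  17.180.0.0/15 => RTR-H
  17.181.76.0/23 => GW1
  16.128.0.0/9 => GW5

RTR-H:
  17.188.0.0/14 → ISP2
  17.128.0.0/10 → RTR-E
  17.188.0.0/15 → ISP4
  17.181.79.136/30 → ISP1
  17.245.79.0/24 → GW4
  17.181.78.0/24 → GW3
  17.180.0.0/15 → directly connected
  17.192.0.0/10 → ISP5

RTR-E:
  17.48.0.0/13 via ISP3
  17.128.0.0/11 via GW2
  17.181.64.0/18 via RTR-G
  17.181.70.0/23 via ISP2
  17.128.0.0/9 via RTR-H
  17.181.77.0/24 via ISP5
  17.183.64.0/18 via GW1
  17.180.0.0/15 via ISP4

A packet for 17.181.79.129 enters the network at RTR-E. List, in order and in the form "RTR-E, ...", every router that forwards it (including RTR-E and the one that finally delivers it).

At RTR-E: longest match for 17.181.79.129 is 17.181.64.0/18 -> RTR-G
At RTR-G: longest match for 17.181.79.129 is 17.180.0.0/15 -> RTR-H
At RTR-H: longest match for 17.181.79.129 is 17.180.0.0/15 -> directly connected

RTR-E, RTR-G, RTR-H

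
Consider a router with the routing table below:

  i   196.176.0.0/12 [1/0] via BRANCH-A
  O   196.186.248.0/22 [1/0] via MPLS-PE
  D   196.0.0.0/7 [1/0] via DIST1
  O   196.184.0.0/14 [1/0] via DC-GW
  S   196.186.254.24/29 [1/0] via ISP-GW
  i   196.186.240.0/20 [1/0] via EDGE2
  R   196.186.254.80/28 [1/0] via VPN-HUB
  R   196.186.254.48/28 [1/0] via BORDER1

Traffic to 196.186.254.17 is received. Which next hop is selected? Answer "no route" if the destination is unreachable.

Routes whose prefix contains 196.186.254.17:
  196.0.0.0/7 (196.0.0.0 - 197.255.255.255) -> DIST1
  196.176.0.0/12 (196.176.0.0 - 196.191.255.255) -> BRANCH-A
  196.184.0.0/14 (196.184.0.0 - 196.187.255.255) -> DC-GW
  196.186.240.0/20 (196.186.240.0 - 196.186.255.255) -> EDGE2
More-specific entries that do NOT match:
  196.186.254.24/29 (196.186.254.24 - 196.186.254.31) does not contain 196.186.254.17
  196.186.254.80/28 (196.186.254.80 - 196.186.254.95) does not contain 196.186.254.17
  196.186.254.48/28 (196.186.254.48 - 196.186.254.63) does not contain 196.186.254.17
  196.186.248.0/22 (196.186.248.0 - 196.186.251.255) does not contain 196.186.254.17
Longest matching prefix is /20 -> next hop EDGE2.

EDGE2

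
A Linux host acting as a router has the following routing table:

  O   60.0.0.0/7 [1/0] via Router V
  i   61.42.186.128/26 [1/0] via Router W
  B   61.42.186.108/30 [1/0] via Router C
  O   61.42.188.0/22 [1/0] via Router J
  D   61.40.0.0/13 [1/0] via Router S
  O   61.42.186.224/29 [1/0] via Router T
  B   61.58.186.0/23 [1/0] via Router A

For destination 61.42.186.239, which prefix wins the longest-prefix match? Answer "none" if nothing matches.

61.40.0.0/13

Entries matching 61.42.186.239:
  60.0.0.0/7 (60.0.0.0 - 61.255.255.255)
  61.40.0.0/13 (61.40.0.0 - 61.47.255.255)
Most specific is 61.40.0.0/13.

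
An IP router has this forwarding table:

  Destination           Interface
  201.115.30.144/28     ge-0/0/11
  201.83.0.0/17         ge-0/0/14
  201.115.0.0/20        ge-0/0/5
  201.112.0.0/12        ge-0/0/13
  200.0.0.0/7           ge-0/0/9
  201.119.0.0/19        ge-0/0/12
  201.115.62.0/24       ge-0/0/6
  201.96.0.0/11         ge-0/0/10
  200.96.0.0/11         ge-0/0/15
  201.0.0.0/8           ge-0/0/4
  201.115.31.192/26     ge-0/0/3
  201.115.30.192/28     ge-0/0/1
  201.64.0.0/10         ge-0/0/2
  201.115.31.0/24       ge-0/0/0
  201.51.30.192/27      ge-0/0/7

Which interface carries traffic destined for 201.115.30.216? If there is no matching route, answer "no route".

ge-0/0/13

Routes whose prefix contains 201.115.30.216:
  200.0.0.0/7 (200.0.0.0 - 201.255.255.255) -> ge-0/0/9
  201.0.0.0/8 (201.0.0.0 - 201.255.255.255) -> ge-0/0/4
  201.64.0.0/10 (201.64.0.0 - 201.127.255.255) -> ge-0/0/2
  201.96.0.0/11 (201.96.0.0 - 201.127.255.255) -> ge-0/0/10
  201.112.0.0/12 (201.112.0.0 - 201.127.255.255) -> ge-0/0/13
More-specific entries that do NOT match:
  201.115.30.144/28 (201.115.30.144 - 201.115.30.159) does not contain 201.115.30.216
  201.115.30.192/28 (201.115.30.192 - 201.115.30.207) does not contain 201.115.30.216
  201.51.30.192/27 (201.51.30.192 - 201.51.30.223) does not contain 201.115.30.216
  201.115.31.192/26 (201.115.31.192 - 201.115.31.255) does not contain 201.115.30.216
  201.115.62.0/24 (201.115.62.0 - 201.115.62.255) does not contain 201.115.30.216
  201.115.31.0/24 (201.115.31.0 - 201.115.31.255) does not contain 201.115.30.216
  201.115.0.0/20 (201.115.0.0 - 201.115.15.255) does not contain 201.115.30.216
  201.119.0.0/19 (201.119.0.0 - 201.119.31.255) does not contain 201.115.30.216
  201.83.0.0/17 (201.83.0.0 - 201.83.127.255) does not contain 201.115.30.216
Longest matching prefix is /12 -> interface ge-0/0/13.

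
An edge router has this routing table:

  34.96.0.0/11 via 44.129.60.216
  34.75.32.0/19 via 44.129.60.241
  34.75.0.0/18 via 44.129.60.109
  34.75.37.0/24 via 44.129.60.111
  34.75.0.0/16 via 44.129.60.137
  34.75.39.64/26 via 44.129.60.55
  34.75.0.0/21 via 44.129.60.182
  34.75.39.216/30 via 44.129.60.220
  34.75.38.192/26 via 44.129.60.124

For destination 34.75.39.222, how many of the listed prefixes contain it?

Prefixes containing 34.75.39.222:
  34.75.0.0/16 (34.75.0.0 - 34.75.255.255)
  34.75.0.0/18 (34.75.0.0 - 34.75.63.255)
  34.75.32.0/19 (34.75.32.0 - 34.75.63.255)
Total matching entries: 3.

3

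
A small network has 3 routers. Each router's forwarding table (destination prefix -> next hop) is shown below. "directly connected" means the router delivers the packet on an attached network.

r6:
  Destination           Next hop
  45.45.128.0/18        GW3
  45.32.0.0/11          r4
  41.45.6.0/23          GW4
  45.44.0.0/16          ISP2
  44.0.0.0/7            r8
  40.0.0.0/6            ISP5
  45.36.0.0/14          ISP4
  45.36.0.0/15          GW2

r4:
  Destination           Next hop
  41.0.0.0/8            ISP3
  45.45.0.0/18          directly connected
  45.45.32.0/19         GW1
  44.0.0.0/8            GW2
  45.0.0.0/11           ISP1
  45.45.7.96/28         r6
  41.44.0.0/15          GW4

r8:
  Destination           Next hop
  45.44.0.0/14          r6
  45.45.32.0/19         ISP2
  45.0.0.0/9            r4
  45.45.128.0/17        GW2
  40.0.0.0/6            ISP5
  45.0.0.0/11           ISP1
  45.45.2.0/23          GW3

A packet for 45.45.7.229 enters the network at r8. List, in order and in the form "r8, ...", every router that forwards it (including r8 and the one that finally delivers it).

At r8: longest match for 45.45.7.229 is 45.44.0.0/14 -> r6
At r6: longest match for 45.45.7.229 is 45.32.0.0/11 -> r4
At r4: longest match for 45.45.7.229 is 45.45.0.0/18 -> directly connected

r8, r6, r4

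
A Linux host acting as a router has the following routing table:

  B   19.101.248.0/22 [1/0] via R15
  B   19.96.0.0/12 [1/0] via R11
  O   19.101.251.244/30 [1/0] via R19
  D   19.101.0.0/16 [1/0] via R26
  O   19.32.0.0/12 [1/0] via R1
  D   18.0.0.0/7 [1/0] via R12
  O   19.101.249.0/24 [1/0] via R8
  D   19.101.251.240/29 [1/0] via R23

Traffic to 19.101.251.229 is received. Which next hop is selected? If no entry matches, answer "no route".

Routes whose prefix contains 19.101.251.229:
  18.0.0.0/7 (18.0.0.0 - 19.255.255.255) -> R12
  19.96.0.0/12 (19.96.0.0 - 19.111.255.255) -> R11
  19.101.0.0/16 (19.101.0.0 - 19.101.255.255) -> R26
  19.101.248.0/22 (19.101.248.0 - 19.101.251.255) -> R15
More-specific entries that do NOT match:
  19.101.251.244/30 (19.101.251.244 - 19.101.251.247) does not contain 19.101.251.229
  19.101.251.240/29 (19.101.251.240 - 19.101.251.247) does not contain 19.101.251.229
  19.101.249.0/24 (19.101.249.0 - 19.101.249.255) does not contain 19.101.251.229
Longest matching prefix is /22 -> next hop R15.

R15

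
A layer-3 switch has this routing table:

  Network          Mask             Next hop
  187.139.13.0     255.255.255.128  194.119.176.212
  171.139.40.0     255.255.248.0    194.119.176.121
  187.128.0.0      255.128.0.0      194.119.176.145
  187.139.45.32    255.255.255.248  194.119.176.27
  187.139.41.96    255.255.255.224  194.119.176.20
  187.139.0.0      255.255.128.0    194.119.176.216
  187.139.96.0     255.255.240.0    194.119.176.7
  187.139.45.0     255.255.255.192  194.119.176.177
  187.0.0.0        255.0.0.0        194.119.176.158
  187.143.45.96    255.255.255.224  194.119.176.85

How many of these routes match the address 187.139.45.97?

Prefixes containing 187.139.45.97:
  187.0.0.0/8 (187.0.0.0 - 187.255.255.255)
  187.128.0.0/9 (187.128.0.0 - 187.255.255.255)
  187.139.0.0/17 (187.139.0.0 - 187.139.127.255)
Total matching entries: 3.

3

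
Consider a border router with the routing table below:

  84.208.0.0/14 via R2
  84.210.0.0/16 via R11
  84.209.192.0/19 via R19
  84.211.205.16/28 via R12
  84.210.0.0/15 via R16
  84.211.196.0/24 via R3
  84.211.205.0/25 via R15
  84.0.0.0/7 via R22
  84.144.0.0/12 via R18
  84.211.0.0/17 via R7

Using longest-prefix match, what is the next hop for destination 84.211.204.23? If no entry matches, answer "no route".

Routes whose prefix contains 84.211.204.23:
  84.0.0.0/7 (84.0.0.0 - 85.255.255.255) -> R22
  84.208.0.0/14 (84.208.0.0 - 84.211.255.255) -> R2
  84.210.0.0/15 (84.210.0.0 - 84.211.255.255) -> R16
More-specific entries that do NOT match:
  84.211.205.16/28 (84.211.205.16 - 84.211.205.31) does not contain 84.211.204.23
  84.211.205.0/25 (84.211.205.0 - 84.211.205.127) does not contain 84.211.204.23
  84.211.196.0/24 (84.211.196.0 - 84.211.196.255) does not contain 84.211.204.23
  84.209.192.0/19 (84.209.192.0 - 84.209.223.255) does not contain 84.211.204.23
  84.211.0.0/17 (84.211.0.0 - 84.211.127.255) does not contain 84.211.204.23
  84.210.0.0/16 (84.210.0.0 - 84.210.255.255) does not contain 84.211.204.23
Longest matching prefix is /15 -> next hop R16.

R16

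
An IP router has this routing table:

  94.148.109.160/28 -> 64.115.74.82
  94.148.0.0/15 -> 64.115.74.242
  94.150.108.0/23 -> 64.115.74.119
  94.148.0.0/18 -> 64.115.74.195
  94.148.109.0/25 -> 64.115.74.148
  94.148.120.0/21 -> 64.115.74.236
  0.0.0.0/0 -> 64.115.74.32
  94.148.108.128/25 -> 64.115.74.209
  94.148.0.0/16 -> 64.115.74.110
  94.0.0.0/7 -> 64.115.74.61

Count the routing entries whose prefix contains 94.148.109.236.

Prefixes containing 94.148.109.236:
  0.0.0.0/0 (default, matches everything)
  94.0.0.0/7 (94.0.0.0 - 95.255.255.255)
  94.148.0.0/15 (94.148.0.0 - 94.149.255.255)
  94.148.0.0/16 (94.148.0.0 - 94.148.255.255)
Total matching entries: 4.

4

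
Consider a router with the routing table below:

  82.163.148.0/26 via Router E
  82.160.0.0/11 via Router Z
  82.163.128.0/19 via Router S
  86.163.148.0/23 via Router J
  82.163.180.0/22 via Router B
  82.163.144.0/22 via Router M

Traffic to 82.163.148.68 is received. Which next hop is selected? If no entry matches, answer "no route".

Routes whose prefix contains 82.163.148.68:
  82.160.0.0/11 (82.160.0.0 - 82.191.255.255) -> Router Z
  82.163.128.0/19 (82.163.128.0 - 82.163.159.255) -> Router S
More-specific entries that do NOT match:
  82.163.148.0/26 (82.163.148.0 - 82.163.148.63) does not contain 82.163.148.68
  86.163.148.0/23 (86.163.148.0 - 86.163.149.255) does not contain 82.163.148.68
  82.163.180.0/22 (82.163.180.0 - 82.163.183.255) does not contain 82.163.148.68
  82.163.144.0/22 (82.163.144.0 - 82.163.147.255) does not contain 82.163.148.68
Longest matching prefix is /19 -> next hop Router S.

Router S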